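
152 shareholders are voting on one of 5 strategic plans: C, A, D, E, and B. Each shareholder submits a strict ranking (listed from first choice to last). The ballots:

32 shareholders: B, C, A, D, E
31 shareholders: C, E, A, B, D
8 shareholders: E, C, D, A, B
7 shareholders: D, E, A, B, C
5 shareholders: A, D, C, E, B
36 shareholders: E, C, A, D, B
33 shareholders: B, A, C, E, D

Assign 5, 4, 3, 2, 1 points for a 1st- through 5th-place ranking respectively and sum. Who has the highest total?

C

C: 32·4 + 31·5 + 8·4 + 7·1 + 5·3 + 36·4 + 33·3 = 580
A: 32·3 + 31·3 + 8·2 + 7·3 + 5·5 + 36·3 + 33·4 = 491
D: 32·2 + 31·1 + 8·3 + 7·5 + 5·4 + 36·2 + 33·1 = 279
E: 32·1 + 31·4 + 8·5 + 7·4 + 5·2 + 36·5 + 33·2 = 480
B: 32·5 + 31·2 + 8·1 + 7·2 + 5·1 + 36·1 + 33·5 = 450
C has the highest Borda score (580).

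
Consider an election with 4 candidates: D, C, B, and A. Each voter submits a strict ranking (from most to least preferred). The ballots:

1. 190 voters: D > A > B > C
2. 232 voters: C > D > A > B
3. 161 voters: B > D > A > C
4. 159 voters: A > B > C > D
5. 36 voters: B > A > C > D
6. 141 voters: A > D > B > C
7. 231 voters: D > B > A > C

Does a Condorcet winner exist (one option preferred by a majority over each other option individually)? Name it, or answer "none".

D

D vs C: 723–427 for D.
D vs B: 794–356 for D.
D vs A: 814–336 for D.
D beats every other option head-to-head.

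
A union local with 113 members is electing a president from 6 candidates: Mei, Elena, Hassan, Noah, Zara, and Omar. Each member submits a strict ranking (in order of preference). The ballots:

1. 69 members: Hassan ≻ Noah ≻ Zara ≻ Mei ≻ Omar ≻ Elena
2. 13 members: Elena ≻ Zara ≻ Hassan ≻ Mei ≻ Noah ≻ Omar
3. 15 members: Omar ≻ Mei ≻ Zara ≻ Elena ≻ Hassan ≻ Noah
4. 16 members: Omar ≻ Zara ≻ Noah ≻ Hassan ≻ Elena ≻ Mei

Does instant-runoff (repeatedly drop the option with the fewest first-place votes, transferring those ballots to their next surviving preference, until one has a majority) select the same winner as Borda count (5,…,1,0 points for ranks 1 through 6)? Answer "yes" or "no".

Instant-runoff — R1 Mei 0, Elena 13, Hassan 69, Noah 0, Zara 0, Omar 31 (Hassan winner). Winner: Hassan.
Borda — scores: Mei 224, Elena 111, Hassan 431, Noah 337, Zara 368, Omar 224. Winner: Hassan.
The two methods agree.

yes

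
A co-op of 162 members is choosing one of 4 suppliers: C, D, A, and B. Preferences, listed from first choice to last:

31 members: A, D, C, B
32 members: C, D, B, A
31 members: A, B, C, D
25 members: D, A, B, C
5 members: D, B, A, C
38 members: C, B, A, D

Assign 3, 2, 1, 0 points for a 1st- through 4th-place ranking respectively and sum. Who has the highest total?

A

C: 31·1 + 32·3 + 31·1 + 25·0 + 5·0 + 38·3 = 272
D: 31·2 + 32·2 + 31·0 + 25·3 + 5·3 + 38·0 = 216
A: 31·3 + 32·0 + 31·3 + 25·2 + 5·1 + 38·1 = 279
B: 31·0 + 32·1 + 31·2 + 25·1 + 5·2 + 38·2 = 205
A has the highest Borda score (279).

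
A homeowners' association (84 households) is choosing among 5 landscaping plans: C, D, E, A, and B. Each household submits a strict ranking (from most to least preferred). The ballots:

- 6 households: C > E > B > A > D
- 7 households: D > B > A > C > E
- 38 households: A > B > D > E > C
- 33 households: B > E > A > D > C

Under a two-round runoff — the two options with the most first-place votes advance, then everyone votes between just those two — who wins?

Round 1 first-place votes: C 6, D 7, E 0, A 38, B 33.
A and B advance.
Runoff: A is preferred to B by 38 voters; B by 46.
B wins the runoff.

B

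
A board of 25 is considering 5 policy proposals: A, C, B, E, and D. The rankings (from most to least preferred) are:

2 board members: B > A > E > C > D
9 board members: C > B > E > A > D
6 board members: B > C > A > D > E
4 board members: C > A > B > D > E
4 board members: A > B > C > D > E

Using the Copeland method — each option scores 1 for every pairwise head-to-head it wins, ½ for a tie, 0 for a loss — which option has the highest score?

C

A: beats E and D; loses to C and B → score 2.
C: beats A, B, E, and D → score 4.
B: beats A, E, and D; loses to C → score 3.
E: loses to A, C, B, and D → score 0.
D: beats E; loses to A, C, and B → score 1.
C has the best pairwise record.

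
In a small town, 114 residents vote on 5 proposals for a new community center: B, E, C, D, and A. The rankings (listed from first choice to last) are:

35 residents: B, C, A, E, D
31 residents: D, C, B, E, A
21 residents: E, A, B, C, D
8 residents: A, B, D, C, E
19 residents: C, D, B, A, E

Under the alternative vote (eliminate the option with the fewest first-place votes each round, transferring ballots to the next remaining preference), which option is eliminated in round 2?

Round 1: B 35, E 21, C 19, D 31, A 8. Eliminate A.
Round 2: B 43, E 21, C 19, D 31. Eliminate C.

C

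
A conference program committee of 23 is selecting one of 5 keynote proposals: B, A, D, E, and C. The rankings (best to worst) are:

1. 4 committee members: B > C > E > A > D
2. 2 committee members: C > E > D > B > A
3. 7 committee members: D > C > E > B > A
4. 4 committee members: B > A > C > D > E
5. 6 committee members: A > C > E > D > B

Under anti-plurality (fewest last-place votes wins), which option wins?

Last-place votes: B 6, A 9, D 4, E 4, C 0.
C is ranked last by the fewest voters, so C wins.

C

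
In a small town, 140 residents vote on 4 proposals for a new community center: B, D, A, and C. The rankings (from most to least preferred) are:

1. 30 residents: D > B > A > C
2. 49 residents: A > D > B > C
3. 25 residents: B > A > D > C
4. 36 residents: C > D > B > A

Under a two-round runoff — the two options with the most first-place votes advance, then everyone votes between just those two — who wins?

Round 1 first-place votes: B 25, D 30, A 49, C 36.
A and C advance.
Runoff: A is preferred to C by 104 voters; C by 36.
A wins the runoff.

A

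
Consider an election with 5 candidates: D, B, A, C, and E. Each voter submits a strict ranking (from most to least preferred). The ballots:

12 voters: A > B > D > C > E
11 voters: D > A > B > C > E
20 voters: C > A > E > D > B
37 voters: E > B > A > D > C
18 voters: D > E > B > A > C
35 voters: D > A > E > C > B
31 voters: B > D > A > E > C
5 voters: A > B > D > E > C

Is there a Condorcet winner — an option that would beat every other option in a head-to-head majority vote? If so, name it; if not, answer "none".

Checking pairwise contests:
B beats D 85–84.
E beats B 110–59.
D beats A 95–74.
D beats C 149–20.
D beats E 112–57.
Every option loses at least one head-to-head, so there is no Condorcet winner.

none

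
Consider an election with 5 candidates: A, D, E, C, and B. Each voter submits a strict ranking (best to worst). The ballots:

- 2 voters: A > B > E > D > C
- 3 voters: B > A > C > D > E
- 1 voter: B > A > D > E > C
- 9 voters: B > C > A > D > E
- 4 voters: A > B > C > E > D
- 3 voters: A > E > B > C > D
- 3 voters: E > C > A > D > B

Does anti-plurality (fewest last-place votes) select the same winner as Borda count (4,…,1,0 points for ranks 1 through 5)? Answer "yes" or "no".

Anti-plurality — last-place votes: A 0, D 7, E 12, C 3, B 3. Winner: A.
Borda — scores: A 72, D 19, E 30, C 53, B 76. Winner: B.
The two methods disagree.

no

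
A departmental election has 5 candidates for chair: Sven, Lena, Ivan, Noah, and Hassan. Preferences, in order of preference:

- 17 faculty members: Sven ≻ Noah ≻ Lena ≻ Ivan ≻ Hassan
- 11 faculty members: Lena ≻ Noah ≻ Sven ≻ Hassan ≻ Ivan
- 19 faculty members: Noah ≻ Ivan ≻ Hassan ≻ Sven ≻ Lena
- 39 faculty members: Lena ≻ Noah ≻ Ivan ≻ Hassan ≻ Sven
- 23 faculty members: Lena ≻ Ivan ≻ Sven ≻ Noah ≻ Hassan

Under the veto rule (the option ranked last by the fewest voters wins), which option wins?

Last-place votes: Sven 39, Lena 19, Ivan 11, Noah 0, Hassan 40.
Noah is ranked last by the fewest voters, so Noah wins.

Noah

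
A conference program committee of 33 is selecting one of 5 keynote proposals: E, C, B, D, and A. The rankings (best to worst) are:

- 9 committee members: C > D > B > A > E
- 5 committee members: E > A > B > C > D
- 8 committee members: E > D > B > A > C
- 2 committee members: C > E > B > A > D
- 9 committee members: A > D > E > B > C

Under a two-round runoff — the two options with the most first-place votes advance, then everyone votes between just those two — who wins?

E

Round 1 first-place votes: E 13, C 11, B 0, D 0, A 9.
E and C advance.
Runoff: E is preferred to C by 22 voters; C by 11.
E wins the runoff.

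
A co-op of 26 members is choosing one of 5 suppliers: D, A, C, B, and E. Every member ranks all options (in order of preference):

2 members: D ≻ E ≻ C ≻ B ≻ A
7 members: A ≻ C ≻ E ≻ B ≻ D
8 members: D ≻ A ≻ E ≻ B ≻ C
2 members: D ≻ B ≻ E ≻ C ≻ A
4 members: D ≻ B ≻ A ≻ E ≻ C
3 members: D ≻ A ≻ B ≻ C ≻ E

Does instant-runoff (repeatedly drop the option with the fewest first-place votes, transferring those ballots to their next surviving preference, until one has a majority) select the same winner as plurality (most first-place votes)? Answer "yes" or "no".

Instant-runoff — R1 D 19, A 7, C 0, B 0, E 0 (D winner). Winner: D.
Plurality — first-place votes: D 19, A 7, C 0, B 0, E 0. Winner: D.
The two methods agree.

yes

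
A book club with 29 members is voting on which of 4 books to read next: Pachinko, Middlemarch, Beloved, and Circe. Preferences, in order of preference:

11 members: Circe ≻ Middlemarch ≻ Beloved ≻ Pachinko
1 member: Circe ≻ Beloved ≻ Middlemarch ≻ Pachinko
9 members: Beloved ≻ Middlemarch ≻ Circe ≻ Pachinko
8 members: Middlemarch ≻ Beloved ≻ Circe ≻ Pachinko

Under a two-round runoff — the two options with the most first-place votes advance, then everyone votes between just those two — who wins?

Beloved

Round 1 first-place votes: Pachinko 0, Middlemarch 8, Beloved 9, Circe 12.
Circe and Beloved advance.
Runoff: Circe is preferred to Beloved by 12 voters; Beloved by 17.
Beloved wins the runoff.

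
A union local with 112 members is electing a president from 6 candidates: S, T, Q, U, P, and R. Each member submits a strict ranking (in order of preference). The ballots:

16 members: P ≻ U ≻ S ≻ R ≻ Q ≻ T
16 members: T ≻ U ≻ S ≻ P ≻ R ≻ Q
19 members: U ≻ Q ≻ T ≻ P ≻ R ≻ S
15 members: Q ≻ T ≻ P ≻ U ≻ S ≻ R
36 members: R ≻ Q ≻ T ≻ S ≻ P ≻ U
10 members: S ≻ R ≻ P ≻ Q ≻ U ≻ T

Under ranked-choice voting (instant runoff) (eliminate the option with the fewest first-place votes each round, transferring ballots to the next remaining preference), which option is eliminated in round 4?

T

Round 1: S 10, T 16, Q 15, U 19, P 16, R 36. Eliminate S.
Round 2: T 16, Q 15, U 19, P 16, R 46. Eliminate Q.
Round 3: T 31, U 19, P 16, R 46. Eliminate P.
Round 4: T 31, U 35, R 46. Eliminate T.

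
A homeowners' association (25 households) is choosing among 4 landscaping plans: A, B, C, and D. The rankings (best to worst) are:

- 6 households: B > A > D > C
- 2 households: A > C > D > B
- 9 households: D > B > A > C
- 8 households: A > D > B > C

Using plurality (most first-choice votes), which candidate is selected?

A

First-place votes: A 10, B 6, C 0, D 9.
A has the most first-place votes.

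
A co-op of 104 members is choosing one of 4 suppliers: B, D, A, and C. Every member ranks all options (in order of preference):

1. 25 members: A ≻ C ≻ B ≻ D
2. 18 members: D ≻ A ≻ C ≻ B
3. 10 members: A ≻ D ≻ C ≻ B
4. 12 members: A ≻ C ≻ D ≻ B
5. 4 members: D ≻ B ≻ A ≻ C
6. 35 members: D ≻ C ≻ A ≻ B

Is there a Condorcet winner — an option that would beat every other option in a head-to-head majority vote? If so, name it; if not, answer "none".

D

D vs B: 79–25 for D.
D vs A: 57–47 for D.
D vs C: 67–37 for D.
D beats every other option head-to-head.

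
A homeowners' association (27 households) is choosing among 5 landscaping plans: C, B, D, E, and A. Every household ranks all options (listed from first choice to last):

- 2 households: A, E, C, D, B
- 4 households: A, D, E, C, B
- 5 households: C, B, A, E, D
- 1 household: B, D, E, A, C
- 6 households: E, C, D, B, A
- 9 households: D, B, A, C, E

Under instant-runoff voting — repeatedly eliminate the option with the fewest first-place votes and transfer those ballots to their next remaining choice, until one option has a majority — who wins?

Round 1: C 5, B 1, D 9, E 6, A 6. Eliminate B.
Round 2: C 5, D 10, E 6, A 6. Eliminate C.
Round 3: D 10, E 6, A 11. Eliminate E.
Round 4: D 16, A 11. D has a majority.

D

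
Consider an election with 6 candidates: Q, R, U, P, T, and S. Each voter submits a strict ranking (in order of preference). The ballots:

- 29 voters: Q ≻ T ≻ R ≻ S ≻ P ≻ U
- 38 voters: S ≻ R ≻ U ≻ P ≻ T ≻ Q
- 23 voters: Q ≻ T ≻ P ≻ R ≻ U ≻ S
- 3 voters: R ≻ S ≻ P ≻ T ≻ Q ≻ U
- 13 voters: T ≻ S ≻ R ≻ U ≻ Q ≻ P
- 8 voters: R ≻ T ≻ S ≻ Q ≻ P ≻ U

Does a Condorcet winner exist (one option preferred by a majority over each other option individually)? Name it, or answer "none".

T vs Q: 62–52 for T.
T vs R: 65–49 for T.
T vs U: 76–38 for T.
T vs P: 73–41 for T.
T vs S: 73–41 for T.
T beats every other option head-to-head.

T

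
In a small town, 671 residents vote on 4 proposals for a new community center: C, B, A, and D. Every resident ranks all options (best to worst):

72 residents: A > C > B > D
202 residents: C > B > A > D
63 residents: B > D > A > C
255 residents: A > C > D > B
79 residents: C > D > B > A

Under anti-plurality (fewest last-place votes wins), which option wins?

Last-place votes: C 63, B 255, A 79, D 274.
C is ranked last by the fewest voters, so C wins.

C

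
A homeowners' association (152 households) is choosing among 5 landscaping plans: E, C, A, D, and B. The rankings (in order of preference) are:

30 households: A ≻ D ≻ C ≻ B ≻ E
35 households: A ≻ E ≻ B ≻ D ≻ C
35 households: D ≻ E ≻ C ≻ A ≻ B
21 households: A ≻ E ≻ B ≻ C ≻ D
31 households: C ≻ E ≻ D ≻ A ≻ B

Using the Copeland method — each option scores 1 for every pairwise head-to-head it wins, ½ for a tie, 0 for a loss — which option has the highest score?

E: beats C, D, and B; loses to A → score 3.
C: beats B; loses to E, A, and D → score 1.
A: beats E, C, D, and B → score 4.
D: beats C and B; loses to E and A → score 2.
B: loses to E, C, A, and D → score 0.
A has the best pairwise record.

A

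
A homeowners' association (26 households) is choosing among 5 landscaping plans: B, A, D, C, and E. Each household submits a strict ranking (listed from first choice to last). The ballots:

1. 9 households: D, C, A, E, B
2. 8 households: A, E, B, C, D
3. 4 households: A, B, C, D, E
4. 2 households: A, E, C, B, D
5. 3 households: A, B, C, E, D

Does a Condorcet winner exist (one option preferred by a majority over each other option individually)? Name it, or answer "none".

A

A vs B: 26–0 for A.
A vs D: 17–9 for A.
A vs C: 17–9 for A.
A vs E: 26–0 for A.
A beats every other option head-to-head.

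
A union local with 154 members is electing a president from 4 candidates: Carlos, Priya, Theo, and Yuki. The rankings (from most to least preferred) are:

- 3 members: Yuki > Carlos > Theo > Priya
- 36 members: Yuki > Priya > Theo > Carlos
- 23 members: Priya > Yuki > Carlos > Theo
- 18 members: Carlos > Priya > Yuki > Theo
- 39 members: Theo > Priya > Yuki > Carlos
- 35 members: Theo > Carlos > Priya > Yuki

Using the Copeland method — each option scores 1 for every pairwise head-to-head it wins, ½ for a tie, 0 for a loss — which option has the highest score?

Carlos: loses to Priya, Theo, and Yuki → score 0.
Priya: beats Carlos and Yuki; ties Theo → score 2.5.
Theo: beats Carlos; ties Priya; loses to Yuki → score 1.5.
Yuki: beats Carlos and Theo; loses to Priya → score 2.
Priya has the best pairwise record.

Priya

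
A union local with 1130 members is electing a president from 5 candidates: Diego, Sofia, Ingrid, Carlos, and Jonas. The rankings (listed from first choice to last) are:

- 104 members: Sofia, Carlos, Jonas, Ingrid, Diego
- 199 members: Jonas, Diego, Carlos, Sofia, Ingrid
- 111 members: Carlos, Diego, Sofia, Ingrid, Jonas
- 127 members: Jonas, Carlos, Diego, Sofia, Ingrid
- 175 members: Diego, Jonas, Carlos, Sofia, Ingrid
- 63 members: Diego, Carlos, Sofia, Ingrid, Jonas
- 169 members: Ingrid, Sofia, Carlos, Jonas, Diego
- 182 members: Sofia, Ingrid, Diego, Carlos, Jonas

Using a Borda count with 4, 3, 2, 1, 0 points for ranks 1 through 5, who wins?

Carlos

Diego: 104·0 + 199·3 + 111·3 + 127·2 + 175·4 + 63·4 + 169·0 + 182·2 = 2500
Sofia: 104·4 + 199·1 + 111·2 + 127·1 + 175·1 + 63·2 + 169·3 + 182·4 = 2500
Ingrid: 104·1 + 199·0 + 111·1 + 127·0 + 175·0 + 63·1 + 169·4 + 182·3 = 1500
Carlos: 104·3 + 199·2 + 111·4 + 127·3 + 175·2 + 63·3 + 169·2 + 182·1 = 2594
Jonas: 104·2 + 199·4 + 111·0 + 127·4 + 175·3 + 63·0 + 169·1 + 182·0 = 2206
Carlos has the highest Borda score (2594).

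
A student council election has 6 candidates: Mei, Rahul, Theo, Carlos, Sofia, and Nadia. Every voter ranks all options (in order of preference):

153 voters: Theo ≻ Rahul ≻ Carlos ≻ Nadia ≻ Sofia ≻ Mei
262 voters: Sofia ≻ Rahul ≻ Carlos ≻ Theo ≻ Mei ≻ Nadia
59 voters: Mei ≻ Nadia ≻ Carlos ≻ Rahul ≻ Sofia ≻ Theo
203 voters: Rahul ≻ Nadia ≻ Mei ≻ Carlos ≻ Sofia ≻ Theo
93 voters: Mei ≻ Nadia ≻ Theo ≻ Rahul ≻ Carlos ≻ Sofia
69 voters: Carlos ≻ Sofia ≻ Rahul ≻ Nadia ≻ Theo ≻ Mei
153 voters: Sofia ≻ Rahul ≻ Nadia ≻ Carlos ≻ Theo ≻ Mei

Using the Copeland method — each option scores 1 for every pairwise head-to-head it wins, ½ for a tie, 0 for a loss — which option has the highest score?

Mei: loses to Rahul, Theo, Carlos, Sofia, and Nadia → score 0.
Rahul: beats Mei, Theo, Carlos, Sofia, and Nadia → score 5.
Theo: beats Mei; loses to Rahul, Carlos, Sofia, and Nadia → score 1.
Carlos: beats Mei, Theo, and Sofia; loses to Rahul and Nadia → score 3.
Sofia: beats Mei and Theo; loses to Rahul, Carlos, and Nadia → score 2.
Nadia: beats Mei, Theo, Carlos, and Sofia; loses to Rahul → score 4.
Rahul has the best pairwise record.

Rahul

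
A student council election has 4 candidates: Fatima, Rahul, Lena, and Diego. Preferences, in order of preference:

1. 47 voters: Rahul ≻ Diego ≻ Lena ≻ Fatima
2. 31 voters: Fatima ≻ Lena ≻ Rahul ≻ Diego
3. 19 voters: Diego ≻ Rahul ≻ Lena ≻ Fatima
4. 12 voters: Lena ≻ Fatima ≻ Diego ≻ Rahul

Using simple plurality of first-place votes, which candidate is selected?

First-place votes: Fatima 31, Rahul 47, Lena 12, Diego 19.
Rahul has the most first-place votes.

Rahul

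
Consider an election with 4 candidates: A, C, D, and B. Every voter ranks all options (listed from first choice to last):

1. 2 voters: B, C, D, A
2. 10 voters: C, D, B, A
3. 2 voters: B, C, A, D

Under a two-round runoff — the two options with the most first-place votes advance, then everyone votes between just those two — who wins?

C

Round 1 first-place votes: A 0, C 10, D 0, B 4.
C and B advance.
Runoff: C is preferred to B by 10 voters; B by 4.
C wins the runoff.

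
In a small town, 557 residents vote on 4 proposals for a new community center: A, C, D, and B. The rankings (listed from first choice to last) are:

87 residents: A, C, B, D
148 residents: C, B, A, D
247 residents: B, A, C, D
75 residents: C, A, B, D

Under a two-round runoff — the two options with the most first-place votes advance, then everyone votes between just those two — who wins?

Round 1 first-place votes: A 87, C 223, D 0, B 247.
B and C advance.
Runoff: B is preferred to C by 247 voters; C by 310.
C wins the runoff.

C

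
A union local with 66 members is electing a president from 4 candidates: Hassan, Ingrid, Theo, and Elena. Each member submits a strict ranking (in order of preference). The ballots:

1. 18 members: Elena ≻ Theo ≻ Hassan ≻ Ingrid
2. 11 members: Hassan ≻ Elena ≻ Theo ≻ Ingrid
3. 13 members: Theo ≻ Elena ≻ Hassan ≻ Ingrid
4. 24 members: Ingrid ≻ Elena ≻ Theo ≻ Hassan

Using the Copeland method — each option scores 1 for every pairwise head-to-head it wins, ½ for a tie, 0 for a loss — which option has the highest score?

Hassan: beats Ingrid; loses to Theo and Elena → score 1.
Ingrid: loses to Hassan, Theo, and Elena → score 0.
Theo: beats Hassan and Ingrid; loses to Elena → score 2.
Elena: beats Hassan, Ingrid, and Theo → score 3.
Elena has the best pairwise record.

Elena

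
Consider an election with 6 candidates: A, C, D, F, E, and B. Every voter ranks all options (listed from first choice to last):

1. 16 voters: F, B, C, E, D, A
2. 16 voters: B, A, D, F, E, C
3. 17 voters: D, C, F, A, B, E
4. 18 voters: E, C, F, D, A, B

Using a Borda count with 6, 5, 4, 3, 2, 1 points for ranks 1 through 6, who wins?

A: 16·1 + 16·5 + 17·3 + 18·2 = 183
C: 16·4 + 16·1 + 17·5 + 18·5 = 255
D: 16·2 + 16·4 + 17·6 + 18·3 = 252
F: 16·6 + 16·3 + 17·4 + 18·4 = 284
E: 16·3 + 16·2 + 17·1 + 18·6 = 205
B: 16·5 + 16·6 + 17·2 + 18·1 = 228
F has the highest Borda score (284).

F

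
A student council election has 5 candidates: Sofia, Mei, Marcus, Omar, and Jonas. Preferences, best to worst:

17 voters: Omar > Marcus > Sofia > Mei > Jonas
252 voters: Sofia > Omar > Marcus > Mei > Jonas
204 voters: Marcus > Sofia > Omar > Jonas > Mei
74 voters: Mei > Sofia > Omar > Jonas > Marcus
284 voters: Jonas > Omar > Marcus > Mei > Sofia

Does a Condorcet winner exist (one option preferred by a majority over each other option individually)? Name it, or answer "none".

Checking pairwise contests:
Marcus beats Sofia 505–326.
Sofia beats Mei 473–358.
Omar beats Marcus 627–204.
Sofia beats Omar 530–301.
Sofia beats Jonas 547–284.
Every option loses at least one head-to-head, so there is no Condorcet winner.

none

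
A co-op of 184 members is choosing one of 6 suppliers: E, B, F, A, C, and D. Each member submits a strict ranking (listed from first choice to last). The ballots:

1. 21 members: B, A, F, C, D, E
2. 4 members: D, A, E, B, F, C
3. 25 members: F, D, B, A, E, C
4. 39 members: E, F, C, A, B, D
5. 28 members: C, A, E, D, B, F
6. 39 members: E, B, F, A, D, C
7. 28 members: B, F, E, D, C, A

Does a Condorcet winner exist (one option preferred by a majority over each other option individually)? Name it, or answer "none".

E vs B: 110–74 for E.
E vs F: 110–74 for E.
E vs A: 106–78 for E.
E vs C: 135–49 for E.
E vs D: 134–50 for E.
E beats every other option head-to-head.

E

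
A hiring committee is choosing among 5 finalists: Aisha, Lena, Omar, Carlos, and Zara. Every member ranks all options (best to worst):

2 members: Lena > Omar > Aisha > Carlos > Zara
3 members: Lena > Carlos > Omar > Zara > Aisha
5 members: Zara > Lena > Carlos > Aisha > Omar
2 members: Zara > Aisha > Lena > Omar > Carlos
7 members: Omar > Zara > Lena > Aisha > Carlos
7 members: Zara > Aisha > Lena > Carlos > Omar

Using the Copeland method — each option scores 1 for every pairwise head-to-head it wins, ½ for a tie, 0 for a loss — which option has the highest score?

Aisha: beats Omar and Carlos; loses to Lena and Zara → score 2.
Lena: beats Aisha, Omar, and Carlos; loses to Zara → score 3.
Omar: loses to Aisha, Lena, Carlos, and Zara → score 0.
Carlos: beats Omar; loses to Aisha, Lena, and Zara → score 1.
Zara: beats Aisha, Lena, Omar, and Carlos → score 4.
Zara has the best pairwise record.

Zara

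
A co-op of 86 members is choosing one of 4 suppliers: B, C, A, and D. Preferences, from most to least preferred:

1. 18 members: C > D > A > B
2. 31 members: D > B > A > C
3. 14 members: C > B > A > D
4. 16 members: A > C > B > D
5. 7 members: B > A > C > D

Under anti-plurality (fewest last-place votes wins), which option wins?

A

Last-place votes: B 18, C 31, A 0, D 37.
A is ranked last by the fewest voters, so A wins.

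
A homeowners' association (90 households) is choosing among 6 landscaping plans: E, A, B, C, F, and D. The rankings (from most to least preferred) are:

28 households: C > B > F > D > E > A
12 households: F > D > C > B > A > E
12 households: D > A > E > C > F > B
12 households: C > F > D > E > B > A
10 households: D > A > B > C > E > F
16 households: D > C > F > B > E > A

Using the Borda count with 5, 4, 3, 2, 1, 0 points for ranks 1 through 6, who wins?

C

E: 28·1 + 12·0 + 12·3 + 12·2 + 10·1 + 16·1 = 114
A: 28·0 + 12·1 + 12·4 + 12·0 + 10·4 + 16·0 = 100
B: 28·4 + 12·2 + 12·0 + 12·1 + 10·3 + 16·2 = 210
C: 28·5 + 12·3 + 12·2 + 12·5 + 10·2 + 16·4 = 344
F: 28·3 + 12·5 + 12·1 + 12·4 + 10·0 + 16·3 = 252
D: 28·2 + 12·4 + 12·5 + 12·3 + 10·5 + 16·5 = 330
C has the highest Borda score (344).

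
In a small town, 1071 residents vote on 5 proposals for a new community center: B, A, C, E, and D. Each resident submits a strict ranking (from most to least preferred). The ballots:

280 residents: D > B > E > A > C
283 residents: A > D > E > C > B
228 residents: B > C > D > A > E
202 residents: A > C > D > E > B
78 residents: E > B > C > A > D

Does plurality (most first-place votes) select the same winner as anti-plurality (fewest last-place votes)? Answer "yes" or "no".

Plurality — first-place votes: B 228, A 485, C 0, E 78, D 280. Winner: A.
Anti-plurality — last-place votes: B 485, A 0, C 280, E 228, D 78. Winner: A.
The two methods agree.

yes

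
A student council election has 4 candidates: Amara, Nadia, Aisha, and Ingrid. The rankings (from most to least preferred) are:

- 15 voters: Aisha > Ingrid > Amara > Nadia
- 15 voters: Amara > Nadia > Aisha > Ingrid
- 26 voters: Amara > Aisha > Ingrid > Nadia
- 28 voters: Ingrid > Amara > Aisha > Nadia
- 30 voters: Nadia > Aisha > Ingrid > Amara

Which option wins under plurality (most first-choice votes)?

First-place votes: Amara 41, Nadia 30, Aisha 15, Ingrid 28.
Amara has the most first-place votes.

Amara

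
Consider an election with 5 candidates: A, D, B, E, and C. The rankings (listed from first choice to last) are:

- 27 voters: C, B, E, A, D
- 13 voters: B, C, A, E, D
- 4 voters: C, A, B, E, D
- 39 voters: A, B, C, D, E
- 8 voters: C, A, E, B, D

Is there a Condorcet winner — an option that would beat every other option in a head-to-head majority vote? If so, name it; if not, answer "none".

Checking pairwise contests:
C beats A 52–39.
A beats D 91–0.
A beats B 51–40.
A beats E 64–27.
B beats C 52–39.
Every option loses at least one head-to-head, so there is no Condorcet winner.

none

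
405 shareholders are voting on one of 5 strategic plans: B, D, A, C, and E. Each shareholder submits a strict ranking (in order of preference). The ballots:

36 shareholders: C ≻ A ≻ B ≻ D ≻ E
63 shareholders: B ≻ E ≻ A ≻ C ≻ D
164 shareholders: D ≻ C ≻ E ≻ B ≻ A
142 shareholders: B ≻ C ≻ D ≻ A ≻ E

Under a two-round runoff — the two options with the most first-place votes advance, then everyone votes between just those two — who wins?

Round 1 first-place votes: B 205, D 164, A 0, C 36, E 0.
B and D advance.
Runoff: B is preferred to D by 241 voters; D by 164.
B wins the runoff.

B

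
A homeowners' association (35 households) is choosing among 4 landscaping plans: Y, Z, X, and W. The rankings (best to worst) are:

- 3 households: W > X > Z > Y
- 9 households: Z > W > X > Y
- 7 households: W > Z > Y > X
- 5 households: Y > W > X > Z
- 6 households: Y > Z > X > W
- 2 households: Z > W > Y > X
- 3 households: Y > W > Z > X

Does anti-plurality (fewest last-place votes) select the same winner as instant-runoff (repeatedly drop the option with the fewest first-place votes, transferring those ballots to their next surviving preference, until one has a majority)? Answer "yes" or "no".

Anti-plurality — last-place votes: Y 12, Z 5, X 12, W 6. Winner: Z.
Instant-runoff — R1 Y 14, Z 11, X 0, W 10 (X out); R2 Y 14, Z 11, W 10 (W out); R3 Y 14, Z 21 (Z winner). Winner: Z.
The two methods agree.

yes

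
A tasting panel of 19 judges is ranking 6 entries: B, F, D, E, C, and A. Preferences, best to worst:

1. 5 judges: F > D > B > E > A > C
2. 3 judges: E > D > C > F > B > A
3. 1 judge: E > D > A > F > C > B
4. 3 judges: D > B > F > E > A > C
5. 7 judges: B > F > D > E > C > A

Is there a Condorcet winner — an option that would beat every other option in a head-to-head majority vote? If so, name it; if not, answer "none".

none

Checking pairwise contests:
D beats B 12–7.
B beats F 10–9.
F beats D 12–7.
B beats E 15–4.
B beats C 15–4.
B beats A 18–1.
Every option loses at least one head-to-head, so there is no Condorcet winner.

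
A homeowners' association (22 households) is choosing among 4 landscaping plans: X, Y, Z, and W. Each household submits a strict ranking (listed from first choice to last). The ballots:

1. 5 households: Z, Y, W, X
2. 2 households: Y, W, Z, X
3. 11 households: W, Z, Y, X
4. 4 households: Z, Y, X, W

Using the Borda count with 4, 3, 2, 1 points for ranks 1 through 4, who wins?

X: 5·1 + 2·1 + 11·1 + 4·2 = 26
Y: 5·3 + 2·4 + 11·2 + 4·3 = 57
Z: 5·4 + 2·2 + 11·3 + 4·4 = 73
W: 5·2 + 2·3 + 11·4 + 4·1 = 64
Z has the highest Borda score (73).

Z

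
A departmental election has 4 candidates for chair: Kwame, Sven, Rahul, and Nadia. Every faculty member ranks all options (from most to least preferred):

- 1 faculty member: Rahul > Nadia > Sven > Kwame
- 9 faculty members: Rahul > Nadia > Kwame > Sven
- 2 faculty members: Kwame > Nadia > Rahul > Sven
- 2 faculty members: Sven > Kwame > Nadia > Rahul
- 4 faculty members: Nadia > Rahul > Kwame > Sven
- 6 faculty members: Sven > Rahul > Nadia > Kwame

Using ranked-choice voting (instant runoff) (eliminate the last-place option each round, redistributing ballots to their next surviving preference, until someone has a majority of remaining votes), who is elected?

Rahul

Round 1: Kwame 2, Sven 8, Rahul 10, Nadia 4. Eliminate Kwame.
Round 2: Sven 8, Rahul 10, Nadia 6. Eliminate Nadia.
Round 3: Sven 8, Rahul 16. Rahul has a majority.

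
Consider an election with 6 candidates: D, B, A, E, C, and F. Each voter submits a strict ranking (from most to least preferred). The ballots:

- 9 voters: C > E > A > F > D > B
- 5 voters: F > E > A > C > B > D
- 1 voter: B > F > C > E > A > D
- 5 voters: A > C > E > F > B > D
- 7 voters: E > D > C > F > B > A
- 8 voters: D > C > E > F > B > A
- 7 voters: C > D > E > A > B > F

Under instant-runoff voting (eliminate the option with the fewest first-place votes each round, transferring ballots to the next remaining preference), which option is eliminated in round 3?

F

Round 1: D 8, B 1, A 5, E 7, C 16, F 5. Eliminate B.
Round 2: D 8, A 5, E 7, C 16, F 6. Eliminate A.
Round 3: D 8, E 7, C 21, F 6. Eliminate F.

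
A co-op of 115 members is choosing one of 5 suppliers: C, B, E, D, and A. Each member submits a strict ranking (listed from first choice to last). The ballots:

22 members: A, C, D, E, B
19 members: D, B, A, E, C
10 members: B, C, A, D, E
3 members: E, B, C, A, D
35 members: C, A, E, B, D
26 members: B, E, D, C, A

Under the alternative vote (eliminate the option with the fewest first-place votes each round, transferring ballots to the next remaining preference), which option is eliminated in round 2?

D

Round 1: C 35, B 36, E 3, D 19, A 22. Eliminate E.
Round 2: C 35, B 39, D 19, A 22. Eliminate D.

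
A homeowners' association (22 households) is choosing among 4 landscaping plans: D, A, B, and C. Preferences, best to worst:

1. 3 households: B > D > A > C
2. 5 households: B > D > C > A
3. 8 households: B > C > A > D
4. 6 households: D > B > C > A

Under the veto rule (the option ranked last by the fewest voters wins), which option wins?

Last-place votes: D 8, A 11, B 0, C 3.
B is ranked last by the fewest voters, so B wins.

B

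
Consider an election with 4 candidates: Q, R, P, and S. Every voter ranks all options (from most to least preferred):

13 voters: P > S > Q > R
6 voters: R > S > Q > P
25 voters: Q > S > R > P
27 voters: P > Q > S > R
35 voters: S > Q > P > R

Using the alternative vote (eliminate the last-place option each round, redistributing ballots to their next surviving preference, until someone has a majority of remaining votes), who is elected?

S

Round 1: Q 25, R 6, P 40, S 35. Eliminate R.
Round 2: Q 25, P 40, S 41. Eliminate Q.
Round 3: P 40, S 66. S has a majority.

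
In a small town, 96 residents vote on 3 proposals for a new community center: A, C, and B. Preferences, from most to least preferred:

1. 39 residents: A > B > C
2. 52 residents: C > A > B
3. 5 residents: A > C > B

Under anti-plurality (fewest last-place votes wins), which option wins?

Last-place votes: A 0, C 39, B 57.
A is ranked last by the fewest voters, so A wins.

A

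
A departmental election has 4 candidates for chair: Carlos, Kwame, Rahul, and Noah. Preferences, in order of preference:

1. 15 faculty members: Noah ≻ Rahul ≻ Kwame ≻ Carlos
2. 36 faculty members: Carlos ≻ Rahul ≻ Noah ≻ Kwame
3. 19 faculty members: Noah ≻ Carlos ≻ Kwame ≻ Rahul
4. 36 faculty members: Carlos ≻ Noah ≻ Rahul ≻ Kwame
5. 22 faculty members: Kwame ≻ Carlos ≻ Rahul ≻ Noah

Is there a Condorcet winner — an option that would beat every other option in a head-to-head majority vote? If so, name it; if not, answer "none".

Carlos vs Kwame: 91–37 for Carlos.
Carlos vs Rahul: 113–15 for Carlos.
Carlos vs Noah: 94–34 for Carlos.
Carlos beats every other option head-to-head.

Carlos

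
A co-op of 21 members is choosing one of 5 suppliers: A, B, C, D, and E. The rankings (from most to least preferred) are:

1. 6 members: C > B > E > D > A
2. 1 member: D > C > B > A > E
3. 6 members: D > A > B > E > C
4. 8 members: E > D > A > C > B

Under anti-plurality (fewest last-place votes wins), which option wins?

D

Last-place votes: A 6, B 8, C 6, D 0, E 1.
D is ranked last by the fewest voters, so D wins.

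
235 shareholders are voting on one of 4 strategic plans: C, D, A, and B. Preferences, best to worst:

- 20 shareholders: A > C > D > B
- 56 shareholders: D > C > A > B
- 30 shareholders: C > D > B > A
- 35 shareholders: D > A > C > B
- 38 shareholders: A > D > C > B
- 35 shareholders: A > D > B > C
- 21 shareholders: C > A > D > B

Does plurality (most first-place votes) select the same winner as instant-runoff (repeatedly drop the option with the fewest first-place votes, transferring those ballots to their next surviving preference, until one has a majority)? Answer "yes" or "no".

Plurality — first-place votes: C 51, D 91, A 93, B 0. Winner: A.
Instant-runoff — R1 C 51, D 91, A 93, B 0 (B out); R2 C 51, D 91, A 93 (C out); R3 D 121, A 114 (D winner). Winner: D.
The two methods disagree.

no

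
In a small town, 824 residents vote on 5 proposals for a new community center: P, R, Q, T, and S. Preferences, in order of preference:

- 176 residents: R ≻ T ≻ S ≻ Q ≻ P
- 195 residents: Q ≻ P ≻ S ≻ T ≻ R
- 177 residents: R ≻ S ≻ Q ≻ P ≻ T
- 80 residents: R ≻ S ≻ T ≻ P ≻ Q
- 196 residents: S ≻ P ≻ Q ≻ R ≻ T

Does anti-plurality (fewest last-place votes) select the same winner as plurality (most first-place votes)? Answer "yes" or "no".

Anti-plurality — last-place votes: P 176, R 195, Q 80, T 373, S 0. Winner: S.
Plurality — first-place votes: P 0, R 433, Q 195, T 0, S 196. Winner: R.
The two methods disagree.

no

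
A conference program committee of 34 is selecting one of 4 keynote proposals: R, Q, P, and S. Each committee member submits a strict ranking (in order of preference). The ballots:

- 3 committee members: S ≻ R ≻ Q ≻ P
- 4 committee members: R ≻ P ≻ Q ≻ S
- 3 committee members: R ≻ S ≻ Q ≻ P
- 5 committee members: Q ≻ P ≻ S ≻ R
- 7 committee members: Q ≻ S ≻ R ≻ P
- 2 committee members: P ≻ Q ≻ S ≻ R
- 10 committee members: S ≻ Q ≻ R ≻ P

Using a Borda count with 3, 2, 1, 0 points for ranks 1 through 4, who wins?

Q

R: 3·2 + 4·3 + 3·3 + 5·0 + 7·1 + 2·0 + 10·1 = 44
Q: 3·1 + 4·1 + 3·1 + 5·3 + 7·3 + 2·2 + 10·2 = 70
P: 3·0 + 4·2 + 3·0 + 5·2 + 7·0 + 2·3 + 10·0 = 24
S: 3·3 + 4·0 + 3·2 + 5·1 + 7·2 + 2·1 + 10·3 = 66
Q has the highest Borda score (70).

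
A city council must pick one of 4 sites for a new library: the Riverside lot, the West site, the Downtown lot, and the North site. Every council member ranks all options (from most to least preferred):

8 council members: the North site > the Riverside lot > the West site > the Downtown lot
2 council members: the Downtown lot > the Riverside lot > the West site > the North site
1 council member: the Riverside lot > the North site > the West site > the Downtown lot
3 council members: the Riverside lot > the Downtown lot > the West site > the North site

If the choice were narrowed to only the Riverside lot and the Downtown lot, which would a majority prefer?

the Riverside lot

Voters preferring the Riverside lot to the Downtown lot: 12; preferring the Downtown lot to the Riverside lot: 2.
the Riverside lot wins the head-to-head.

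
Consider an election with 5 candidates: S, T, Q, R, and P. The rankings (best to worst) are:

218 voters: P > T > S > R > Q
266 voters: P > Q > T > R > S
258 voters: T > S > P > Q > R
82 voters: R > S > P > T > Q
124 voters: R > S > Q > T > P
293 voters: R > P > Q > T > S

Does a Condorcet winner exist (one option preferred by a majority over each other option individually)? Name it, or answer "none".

P

P vs S: 777–464 for P.
P vs T: 859–382 for P.
P vs Q: 1117–124 for P.
P vs R: 742–499 for P.
P beats every other option head-to-head.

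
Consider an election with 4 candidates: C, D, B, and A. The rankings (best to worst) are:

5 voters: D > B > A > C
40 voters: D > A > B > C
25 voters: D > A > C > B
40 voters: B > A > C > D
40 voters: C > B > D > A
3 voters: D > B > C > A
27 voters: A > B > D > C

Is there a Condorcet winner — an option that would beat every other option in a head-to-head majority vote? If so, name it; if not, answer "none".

Checking pairwise contests:
D beats C 100–80.
B beats D 107–73.
A beats B 92–88.
D beats A 113–67.
Every option loses at least one head-to-head, so there is no Condorcet winner.

none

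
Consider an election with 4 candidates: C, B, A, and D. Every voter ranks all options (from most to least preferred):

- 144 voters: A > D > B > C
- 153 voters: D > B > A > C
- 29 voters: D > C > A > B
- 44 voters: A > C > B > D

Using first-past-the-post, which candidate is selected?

First-place votes: C 0, B 0, A 188, D 182.
A has the most first-place votes.

A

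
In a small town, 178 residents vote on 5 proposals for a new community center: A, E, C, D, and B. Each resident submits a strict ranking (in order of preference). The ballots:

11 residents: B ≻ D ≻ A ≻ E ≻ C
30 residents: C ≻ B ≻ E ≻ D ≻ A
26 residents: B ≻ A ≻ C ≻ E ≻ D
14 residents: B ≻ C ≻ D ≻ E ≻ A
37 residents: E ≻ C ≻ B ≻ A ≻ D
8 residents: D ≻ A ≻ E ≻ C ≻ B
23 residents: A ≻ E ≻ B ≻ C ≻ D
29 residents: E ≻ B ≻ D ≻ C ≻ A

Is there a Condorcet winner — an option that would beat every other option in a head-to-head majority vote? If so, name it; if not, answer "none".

E vs A: 110–68 for E.
E vs C: 108–70 for E.
E vs D: 145–33 for E.
E vs B: 97–81 for E.
E beats every other option head-to-head.

E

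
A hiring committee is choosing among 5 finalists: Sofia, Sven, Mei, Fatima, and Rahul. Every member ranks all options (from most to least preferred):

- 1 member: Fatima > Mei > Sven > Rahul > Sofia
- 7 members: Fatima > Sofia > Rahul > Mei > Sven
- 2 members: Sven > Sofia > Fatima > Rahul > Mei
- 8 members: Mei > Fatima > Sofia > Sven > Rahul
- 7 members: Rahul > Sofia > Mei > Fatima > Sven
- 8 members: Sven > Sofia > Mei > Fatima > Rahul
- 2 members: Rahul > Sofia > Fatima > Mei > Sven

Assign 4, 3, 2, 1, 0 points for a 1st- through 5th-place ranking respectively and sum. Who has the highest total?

Sofia

Sofia: 1·0 + 7·3 + 2·3 + 8·2 + 7·3 + 8·3 + 2·3 = 94
Sven: 1·2 + 7·0 + 2·4 + 8·1 + 7·0 + 8·4 + 2·0 = 50
Mei: 1·3 + 7·1 + 2·0 + 8·4 + 7·2 + 8·2 + 2·1 = 74
Fatima: 1·4 + 7·4 + 2·2 + 8·3 + 7·1 + 8·1 + 2·2 = 79
Rahul: 1·1 + 7·2 + 2·1 + 8·0 + 7·4 + 8·0 + 2·4 = 53
Sofia has the highest Borda score (94).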